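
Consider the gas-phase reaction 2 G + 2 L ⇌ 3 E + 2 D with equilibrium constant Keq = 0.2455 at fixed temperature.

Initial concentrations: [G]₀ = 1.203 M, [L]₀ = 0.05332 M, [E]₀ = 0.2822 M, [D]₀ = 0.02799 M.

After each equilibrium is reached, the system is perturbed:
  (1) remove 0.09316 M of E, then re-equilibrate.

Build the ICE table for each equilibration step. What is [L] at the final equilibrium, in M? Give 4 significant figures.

Q₀ = 0.004279 vs Keq = 0.2455 ⇒ Q<K, forward
Step 1:
                    G           L           E           D
  I             1.203     0.05332      0.2822     0.02799
  C          -0.03315    -0.03315     0.04972     0.03315
  E              1.17     0.02017      0.3319     0.06114
  solve Keq expr → x = 0.01657; check Q = 0.2455
Then remove 0.09316 M of E.
Step 2:
                    G           L           E           D
  I              1.17     0.02017      0.2388     0.06114
  C         -0.005862   -0.005862    0.008792    0.005862
  E             1.164     0.01431      0.2476       0.067
  solve Keq expr → x = 0.002931; check Q = 0.2455

[L]_eq = 0.01431 M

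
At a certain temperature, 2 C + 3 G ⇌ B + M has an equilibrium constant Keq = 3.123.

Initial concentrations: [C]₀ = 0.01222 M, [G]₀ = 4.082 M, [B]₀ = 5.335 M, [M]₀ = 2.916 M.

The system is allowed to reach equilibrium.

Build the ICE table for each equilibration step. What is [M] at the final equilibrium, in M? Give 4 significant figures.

Q₀ = 1532 vs Keq = 3.123 ⇒ Q>K, reverse
Step 1:
                   C          G          B          M
  init       0.01222      4.082      5.335      2.916
  Δ           0.2214     0.3321    -0.1107    -0.1107
  eq          0.2336      4.414      5.224      2.805
  solve Keq expr → x = -0.1107; check Q = 3.123

[M]_eq = 2.805 M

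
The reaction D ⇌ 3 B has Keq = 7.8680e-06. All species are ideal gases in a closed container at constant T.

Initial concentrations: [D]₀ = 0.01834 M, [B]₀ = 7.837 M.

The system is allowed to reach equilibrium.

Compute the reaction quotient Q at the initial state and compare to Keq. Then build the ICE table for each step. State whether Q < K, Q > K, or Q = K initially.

Q₀ = 2.6245e+04; Q > K (proceeds reverse)

Q₀ = 2.6245e+04 vs Keq = 7.8680e-06 ⇒ Q>K, reverse
Step 1:
                  D         B
  I         0.01834     7.837
  C           2.603     -7.81
  E           2.622   0.02742
  solve Keq expr → x = -2.603; check Q = 7.8680e-06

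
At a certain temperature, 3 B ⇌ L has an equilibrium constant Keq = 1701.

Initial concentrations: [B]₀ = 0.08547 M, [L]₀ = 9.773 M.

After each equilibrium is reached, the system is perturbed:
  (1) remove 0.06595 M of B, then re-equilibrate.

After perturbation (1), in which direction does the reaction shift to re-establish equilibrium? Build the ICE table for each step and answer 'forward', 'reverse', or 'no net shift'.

Direction: reverse

Q₀ = 1.5653e+04 vs Keq = 1701 ⇒ Q>K, reverse
Step 1:
                    B           L
  I           0.08547       9.773
  C           0.09344    -0.03115
  E            0.1789       9.742
  solve Keq expr → x = -0.03115; check Q = 1701
Then remove 0.06595 M of B.
Step 2:
                    B           L
  I             0.113       9.742
  C           0.06582    -0.02194
  E            0.1788        9.72
  solve Keq expr → x = -0.02194; check Q = 1701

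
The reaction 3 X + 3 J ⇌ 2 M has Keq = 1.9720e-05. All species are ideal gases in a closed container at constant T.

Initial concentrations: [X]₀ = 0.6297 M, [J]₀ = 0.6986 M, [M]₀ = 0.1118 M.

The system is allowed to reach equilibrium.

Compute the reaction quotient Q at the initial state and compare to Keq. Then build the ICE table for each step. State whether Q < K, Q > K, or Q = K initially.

Q₀ = 0.1468; Q > K (proceeds reverse)

Q₀ = 0.1468 vs Keq = 1.9720e-05 ⇒ Q>K, reverse
Step 1:
                  X         J         M
  init       0.6297    0.6986    0.1118
  Δ          0.1639    0.1639   -0.1093
  eq         0.7936    0.8625  0.002515
  solve Keq expr → x = -0.05464; check Q = 1.9720e-05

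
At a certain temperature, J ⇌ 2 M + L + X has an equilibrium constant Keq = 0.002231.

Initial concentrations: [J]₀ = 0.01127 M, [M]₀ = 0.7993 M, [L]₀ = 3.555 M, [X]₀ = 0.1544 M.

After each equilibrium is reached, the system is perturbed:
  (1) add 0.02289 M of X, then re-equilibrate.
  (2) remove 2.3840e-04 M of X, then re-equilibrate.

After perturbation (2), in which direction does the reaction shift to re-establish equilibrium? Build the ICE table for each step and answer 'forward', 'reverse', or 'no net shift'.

Q₀ = 31.12 vs Keq = 0.002231 ⇒ Q>K, reverse
Step 1:
                   J          M          L          X
  I          0.01127     0.7993      3.555     0.1544
  C            0.154    -0.3079     -0.154     -0.154
  E           0.1652     0.4914      3.401 4.4883e-04
  solve Keq expr → x = -0.154; check Q = 0.002231
Then add 0.02289 M of X.
Step 2:
                   J          M          L          X
  I           0.1652     0.4914      3.401    0.02334
  C          0.02271   -0.04543   -0.02271   -0.02271
  E           0.1879      0.446      3.378 6.2402e-04
  solve Keq expr → x = -0.02271; check Q = 0.002231
Then remove 2.3840e-04 M of X.
Step 3:
                   J          M          L          X
  I           0.1879      0.446      3.378 3.8562e-04
  C       -2.3625e-04 4.7251e-04 2.3625e-04 2.3625e-04
  E           0.1877     0.4464      3.379 6.2187e-04
  solve Keq expr → x = 2.3625e-04; check Q = 0.002231

Direction: forward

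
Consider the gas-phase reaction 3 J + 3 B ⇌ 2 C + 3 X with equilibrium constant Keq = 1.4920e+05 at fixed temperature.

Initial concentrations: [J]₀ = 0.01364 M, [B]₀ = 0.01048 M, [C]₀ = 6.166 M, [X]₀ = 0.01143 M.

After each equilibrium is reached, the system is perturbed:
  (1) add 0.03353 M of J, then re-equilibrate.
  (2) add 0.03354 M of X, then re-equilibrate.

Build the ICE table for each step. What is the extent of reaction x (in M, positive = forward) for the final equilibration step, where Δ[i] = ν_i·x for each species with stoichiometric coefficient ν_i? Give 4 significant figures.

Q₀ = 1.9437e+07 vs Keq = 1.4920e+05 ⇒ Q>K, reverse
Step 1:
                    J           B           C           X
  init        0.01364     0.01048       6.166     0.01143
  Δ          0.006205    0.006205   -0.004137   -0.006205
  eq          0.01984     0.01668       6.162    0.005225
  solve Keq expr → x = -0.002068; check Q = 1.4920e+05
Then add 0.03353 M of J.
Step 2:
                    J           B           C           X
  init        0.05337     0.01668       6.162    0.005225
  Δ         -0.004332   -0.004332    0.002888    0.004332
  eq          0.04904     0.01235       6.165    0.009557
  solve Keq expr → x = 0.001444; check Q = 1.4920e+05
Then add 0.03354 M of X.
Step 3:
                    J           B           C           X
  init        0.04904     0.01235       6.165      0.0431
  Δ           0.01518     0.01518    -0.01012    -0.01518
  eq          0.06422     0.02753       6.155     0.02792
  solve Keq expr → x = -0.005059; check Q = 1.4920e+05

x = -0.005059 M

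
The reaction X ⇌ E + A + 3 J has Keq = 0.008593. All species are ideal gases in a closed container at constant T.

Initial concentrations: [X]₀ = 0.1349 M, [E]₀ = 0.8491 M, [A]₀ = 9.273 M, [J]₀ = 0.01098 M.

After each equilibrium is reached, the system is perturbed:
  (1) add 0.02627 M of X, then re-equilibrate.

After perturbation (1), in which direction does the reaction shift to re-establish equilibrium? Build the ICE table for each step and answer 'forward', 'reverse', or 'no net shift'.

Direction: forward

Q₀ = 7.7263e-05 vs Keq = 0.008593 ⇒ Q<K, forward
Step 1:
                  X         E         A         J
  I          0.1349    0.8491     9.273   0.01098
  C        -0.01325   0.01325   0.01325   0.03975
  E          0.1217    0.8623     9.286   0.05073
  solve Keq expr → x = 0.01325; check Q = 0.008593
Then add 0.02627 M of X.
Step 2:
                  X         E         A         J
  I          0.1479    0.8623     9.286   0.05073
  C       -0.001086  0.001086  0.001086  0.003259
  E          0.1468    0.8634     9.287   0.05399
  solve Keq expr → x = 0.001086; check Q = 0.008593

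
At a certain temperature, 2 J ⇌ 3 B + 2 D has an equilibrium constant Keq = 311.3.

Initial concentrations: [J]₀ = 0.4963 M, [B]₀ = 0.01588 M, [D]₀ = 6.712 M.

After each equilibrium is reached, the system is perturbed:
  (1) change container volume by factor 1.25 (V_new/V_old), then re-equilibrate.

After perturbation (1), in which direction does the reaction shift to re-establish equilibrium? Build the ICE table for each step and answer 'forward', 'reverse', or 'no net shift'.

Q₀ = 7.3243e-04 vs Keq = 311.3 ⇒ Q<K, forward
Step 1:
                    J           B           D
  init         0.4963     0.01588       6.712
  Δ           -0.3423      0.5135      0.3423
  eq            0.154      0.5294       7.054
  solve Keq expr → x = 0.1712; check Q = 311.3
Then change container volume by factor 1.25 (V_new/V_old).
Step 2:
                    J           B           D
  init         0.1232      0.4235       5.643
  Δ          -0.02343     0.03515     0.02343
  eq          0.09976      0.4586       5.667
  solve Keq expr → x = 0.01172; check Q = 311.3

Direction: forward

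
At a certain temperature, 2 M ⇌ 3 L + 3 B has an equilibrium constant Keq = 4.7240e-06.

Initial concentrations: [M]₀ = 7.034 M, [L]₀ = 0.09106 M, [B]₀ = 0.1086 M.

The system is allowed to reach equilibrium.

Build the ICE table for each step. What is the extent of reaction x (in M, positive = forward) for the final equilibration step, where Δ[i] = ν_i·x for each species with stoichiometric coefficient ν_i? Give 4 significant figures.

Q₀ = 1.9546e-08 vs Keq = 4.7240e-06 ⇒ Q<K, forward
Step 1:
                    M           L           B
  Initial       7.034     0.09106      0.1086
  Change     -0.09824      0.1474      0.1474
  Equil         6.936      0.2384       0.256
  solve Keq expr → x = 0.04912; check Q = 4.7240e-06

x = 0.04912 M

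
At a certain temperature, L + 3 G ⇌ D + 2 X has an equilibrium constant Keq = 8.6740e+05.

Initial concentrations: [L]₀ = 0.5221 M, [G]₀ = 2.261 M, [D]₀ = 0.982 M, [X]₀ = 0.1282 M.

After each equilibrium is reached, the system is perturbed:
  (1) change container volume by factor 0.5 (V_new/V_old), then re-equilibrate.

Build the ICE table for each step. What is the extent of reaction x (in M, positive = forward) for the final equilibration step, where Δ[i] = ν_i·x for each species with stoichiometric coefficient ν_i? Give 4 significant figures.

x = 7.1078e-06 M

Q₀ = 0.002674 vs Keq = 8.6740e+05 ⇒ Q<K, forward
Step 1:
                    L           G           D           X
  Initial      0.5221       2.261       0.982      0.1282
  Change      -0.5221      -1.566      0.5221       1.044
  Equil    7.1083e-06      0.6947       1.504       1.172
  solve Keq expr → x = 0.5221; check Q = 8.6740e+05
Then change container volume by factor 0.5 (V_new/V_old).
Step 2:
                    L           G           D           X
  Initial  1.4217e-05       1.389       3.008       2.345
  Change  -7.1078e-06 -2.1324e-05  7.1078e-06  1.4216e-05
  Equil    7.1087e-06       1.389       3.008       2.345
  solve Keq expr → x = 7.1078e-06; check Q = 8.6740e+05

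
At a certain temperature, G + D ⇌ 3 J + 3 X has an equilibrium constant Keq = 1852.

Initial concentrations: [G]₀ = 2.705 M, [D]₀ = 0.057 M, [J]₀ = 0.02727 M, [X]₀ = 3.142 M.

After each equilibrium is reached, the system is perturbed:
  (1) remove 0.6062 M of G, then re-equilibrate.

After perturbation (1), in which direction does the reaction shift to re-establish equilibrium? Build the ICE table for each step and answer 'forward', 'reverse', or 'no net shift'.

Direction: reverse

Q₀ = 0.00408 vs Keq = 1852 ⇒ Q<K, forward
Step 1:
                    G           D           J           X
  Initial       2.705       0.057     0.02727       3.142
  Change     -0.05694    -0.05694      0.1708      0.1708
  Equil         2.648  5.7632e-05      0.1981       3.313
  solve Keq expr → x = 0.05694; check Q = 1852
Then remove 0.6062 M of G.
Step 2:
                    G           D           J           X
  Initial       2.042  5.7632e-05      0.1981       3.313
  Change   1.7048e-05  1.7048e-05 -5.1144e-05 -5.1144e-05
  Equil         2.042  7.4680e-05       0.198       3.313
  solve Keq expr → x = -1.7048e-05; check Q = 1852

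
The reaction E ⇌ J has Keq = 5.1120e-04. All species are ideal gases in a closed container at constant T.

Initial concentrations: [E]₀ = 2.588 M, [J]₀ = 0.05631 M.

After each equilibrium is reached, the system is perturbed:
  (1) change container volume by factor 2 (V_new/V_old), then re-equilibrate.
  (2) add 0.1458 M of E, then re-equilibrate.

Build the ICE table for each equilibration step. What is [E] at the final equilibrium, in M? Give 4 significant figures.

[E]_eq = 1.467 M

Q₀ = 0.02176 vs Keq = 5.1120e-04 ⇒ Q>K, reverse
Step 1:
                   E          J
  Initial      2.588    0.05631
  Change     0.05496   -0.05496
  Equil        2.643   0.001351
  solve Keq expr → x = -0.05496; check Q = 5.1120e-04
Then change container volume by factor 2 (V_new/V_old).
Step 2:
                   E          J
  Initial      1.321 6.7554e-04
  Change           0          0
  Equil        1.321 6.7554e-04
  solve Keq expr → x = 0; check Q = 5.1120e-04
Then add 0.1458 M of E.
Step 3:
                   E          J
  Initial      1.467 6.7554e-04
  Change  -7.4495e-05 7.4495e-05
  Equil        1.467 7.5004e-04
  solve Keq expr → x = 7.4495e-05; check Q = 5.1120e-04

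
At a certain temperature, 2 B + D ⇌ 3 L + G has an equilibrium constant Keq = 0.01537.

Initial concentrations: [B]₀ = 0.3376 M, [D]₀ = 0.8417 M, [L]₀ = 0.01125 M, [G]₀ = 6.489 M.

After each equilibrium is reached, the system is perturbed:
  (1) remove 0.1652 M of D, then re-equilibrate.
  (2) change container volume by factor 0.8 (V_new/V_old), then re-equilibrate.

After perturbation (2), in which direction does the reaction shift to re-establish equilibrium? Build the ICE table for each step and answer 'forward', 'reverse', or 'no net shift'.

Q₀ = 9.6310e-05 vs Keq = 0.01537 ⇒ Q<K, forward
Step 1:
                   B          D          L          G
  Initial     0.3376     0.8417    0.01125      6.489
  Change    -0.03044   -0.01522    0.04565    0.01522
  Equil       0.3072     0.8265     0.0569      6.504
  solve Keq expr → x = 0.01522; check Q = 0.01537
Then remove 0.1652 M of D.
Step 2:
                   B          D          L          G
  Initial     0.3072     0.6613     0.0569      6.504
  Change    0.002502   0.001251  -0.003753  -0.001251
  Equil       0.3097     0.6625    0.05315      6.503
  solve Keq expr → x = -0.001251; check Q = 0.01537
Then change container volume by factor 0.8 (V_new/V_old).
Step 3:
                   B          D          L          G
  Initial     0.3871     0.8282    0.06644      8.129
  Change     0.00294    0.00147   -0.00441   -0.00147
  Equil         0.39     0.8296    0.06203      8.127
  solve Keq expr → x = -0.00147; check Q = 0.01537

Direction: reverse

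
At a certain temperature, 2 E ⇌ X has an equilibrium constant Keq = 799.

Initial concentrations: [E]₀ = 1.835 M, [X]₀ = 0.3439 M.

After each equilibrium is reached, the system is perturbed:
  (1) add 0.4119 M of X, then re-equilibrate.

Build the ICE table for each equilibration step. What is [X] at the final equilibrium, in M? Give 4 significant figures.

[X]_eq = 1.651 M

Q₀ = 0.1021 vs Keq = 799 ⇒ Q<K, forward
Step 1:
                  E         X
  Initial     1.835    0.3439
  Change     -1.796    0.8978
  Equil     0.03942     1.242
  solve Keq expr → x = 0.8978; check Q = 799
Then add 0.4119 M of X.
Step 2:
                  E         X
  Initial   0.03942     1.654
  Change    0.00603 -0.003015
  Equil     0.04545     1.651
  solve Keq expr → x = -0.003015; check Q = 799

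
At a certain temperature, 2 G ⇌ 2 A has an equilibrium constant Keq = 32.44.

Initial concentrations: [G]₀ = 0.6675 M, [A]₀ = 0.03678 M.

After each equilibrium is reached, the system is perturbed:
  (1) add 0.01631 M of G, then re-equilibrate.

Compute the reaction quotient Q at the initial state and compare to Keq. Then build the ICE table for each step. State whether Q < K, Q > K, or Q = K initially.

Q₀ = 0.003036; Q < K (proceeds forward)

Q₀ = 0.003036 vs Keq = 32.44 ⇒ Q<K, forward
Step 1:
                   G          A
  Initial     0.6675    0.03678
  Change     -0.5623     0.5623
  Equil       0.1052     0.5991
  solve Keq expr → x = 0.2812; check Q = 32.44
Then add 0.01631 M of G.
Step 2:
                   G          A
  Initial     0.1215     0.5991
  Change    -0.01387    0.01387
  Equil       0.1076      0.613
  solve Keq expr → x = 0.006937; check Q = 32.44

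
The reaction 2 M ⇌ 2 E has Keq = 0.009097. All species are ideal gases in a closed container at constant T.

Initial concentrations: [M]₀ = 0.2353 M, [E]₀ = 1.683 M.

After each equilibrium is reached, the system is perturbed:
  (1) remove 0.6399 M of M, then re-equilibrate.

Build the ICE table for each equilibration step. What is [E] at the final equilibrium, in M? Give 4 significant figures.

[E]_eq = 0.1113 M

Q₀ = 51.16 vs Keq = 0.009097 ⇒ Q>K, reverse
Step 1:
                    M           E
  I            0.2353       1.683
  C             1.516      -1.516
  E             1.751       0.167
  solve Keq expr → x = -0.758; check Q = 0.009097
Then remove 0.6399 M of M.
Step 2:
                    M           E
  I             1.111       0.167
  C           0.05572    -0.05572
  E             1.167      0.1113
  solve Keq expr → x = -0.02786; check Q = 0.009097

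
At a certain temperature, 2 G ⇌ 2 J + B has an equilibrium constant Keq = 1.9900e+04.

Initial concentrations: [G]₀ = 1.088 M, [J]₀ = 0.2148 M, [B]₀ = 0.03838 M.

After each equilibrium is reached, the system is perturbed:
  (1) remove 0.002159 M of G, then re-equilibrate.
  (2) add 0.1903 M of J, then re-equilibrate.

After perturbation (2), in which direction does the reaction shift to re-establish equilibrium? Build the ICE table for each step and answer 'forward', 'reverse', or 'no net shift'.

Q₀ = 0.001496 vs Keq = 1.9900e+04 ⇒ Q<K, forward
Step 1:
                    G           J           B
  I             1.088      0.2148     0.03838
  C            -1.081       1.081      0.5405
  E          0.006989       1.296      0.5789
  solve Keq expr → x = 0.5405; check Q = 1.9900e+04
Then remove 0.002159 M of G.
Step 2:
                    G           J           B
  I           0.00483       1.296      0.5789
  C          0.002141   -0.002141    -0.00107
  E          0.006971       1.294      0.5778
  solve Keq expr → x = -0.00107; check Q = 1.9900e+04
Then add 0.1903 M of J.
Step 3:
                    G           J           B
  I          0.006971       1.484      0.5778
  C          0.001016   -0.001016 -5.0822e-04
  E          0.007987       1.483      0.5773
  solve Keq expr → x = -5.0822e-04; check Q = 1.9900e+04

Direction: reverse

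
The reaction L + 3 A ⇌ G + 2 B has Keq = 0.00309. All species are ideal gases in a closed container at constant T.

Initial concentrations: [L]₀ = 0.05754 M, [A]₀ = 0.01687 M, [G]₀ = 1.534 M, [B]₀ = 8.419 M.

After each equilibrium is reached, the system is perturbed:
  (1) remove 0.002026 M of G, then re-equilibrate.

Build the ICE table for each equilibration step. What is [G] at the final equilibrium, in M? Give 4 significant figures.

Q₀ = 3.9358e+08 vs Keq = 0.00309 ⇒ Q>K, reverse
Step 1:
                   L          A          G          B
  Initial    0.05754    0.01687      1.534      8.419
  Change       1.518      4.554     -1.518     -3.036
  Equil        1.575      4.571    0.01604      5.383
  solve Keq expr → x = -1.518; check Q = 0.00309
Then remove 0.002026 M of G.
Step 2:
                   L          A          G          B
  Initial      1.575      4.571    0.01402      5.383
  Change   -0.001923  -0.005769   0.001923   0.003846
  Equil        1.574      4.565    0.01594      5.387
  solve Keq expr → x = 0.001923; check Q = 0.00309

[G]_eq = 0.01594 M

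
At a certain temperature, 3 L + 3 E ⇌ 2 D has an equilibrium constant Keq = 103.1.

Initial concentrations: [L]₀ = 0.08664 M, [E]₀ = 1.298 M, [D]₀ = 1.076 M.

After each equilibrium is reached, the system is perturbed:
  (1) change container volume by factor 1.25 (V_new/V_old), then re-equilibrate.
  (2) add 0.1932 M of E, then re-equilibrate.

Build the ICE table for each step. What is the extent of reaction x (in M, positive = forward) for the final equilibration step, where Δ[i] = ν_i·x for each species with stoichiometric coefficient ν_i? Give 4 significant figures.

Q₀ = 814 vs Keq = 103.1 ⇒ Q>K, reverse
Step 1:
                   L          E          D
  I          0.08664      1.298      1.076
  C          0.07193    0.07193   -0.04795
  E           0.1586       1.37      1.028
  solve Keq expr → x = -0.02398; check Q = 103.1
Then change container volume by factor 1.25 (V_new/V_old).
Step 2:
                   L          E          D
  I           0.1269      1.096     0.8224
  C          0.03543    0.03543   -0.02362
  E           0.1623      1.131     0.7988
  solve Keq expr → x = -0.01181; check Q = 103.1
Then add 0.1932 M of E.
Step 3:
                   L          E          D
  I           0.1623      1.325     0.7988
  C         -0.01999   -0.01999    0.01332
  E           0.1423      1.305     0.8121
  solve Keq expr → x = 0.006662; check Q = 103.1

x = 0.006662 M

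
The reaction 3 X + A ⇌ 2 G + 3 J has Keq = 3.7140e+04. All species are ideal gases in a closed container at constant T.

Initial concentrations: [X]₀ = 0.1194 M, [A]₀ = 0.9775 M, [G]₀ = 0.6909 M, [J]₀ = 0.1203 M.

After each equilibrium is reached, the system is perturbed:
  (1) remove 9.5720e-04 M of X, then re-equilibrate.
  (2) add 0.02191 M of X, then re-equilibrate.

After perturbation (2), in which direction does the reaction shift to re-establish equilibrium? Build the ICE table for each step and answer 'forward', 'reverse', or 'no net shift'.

Q₀ = 0.4995 vs Keq = 3.7140e+04 ⇒ Q<K, forward
Step 1:
                   X          A          G          J
  Initial     0.1194     0.9775     0.6909     0.1203
  Change     -0.1134    -0.0378    0.07561     0.1134
  Equil      0.00599     0.9397     0.7665     0.2337
  solve Keq expr → x = 0.0378; check Q = 3.7140e+04
Then remove 9.5720e-04 M of X.
Step 2:
                   X          A          G          J
  Initial   0.005033     0.9397     0.7665     0.2337
  Change  9.2951e-04 3.0984e-04 -6.1967e-04 -9.2951e-04
  Equil     0.005962       0.94     0.7659     0.2328
  solve Keq expr → x = -3.0984e-04; check Q = 3.7140e+04
Then add 0.02191 M of X.
Step 3:
                   X          A          G          J
  Initial    0.02787       0.94     0.7659     0.2328
  Change    -0.02127   -0.00709    0.01418    0.02127
  Equil     0.006604     0.9329     0.7801      0.254
  solve Keq expr → x = 0.00709; check Q = 3.7140e+04

Direction: forward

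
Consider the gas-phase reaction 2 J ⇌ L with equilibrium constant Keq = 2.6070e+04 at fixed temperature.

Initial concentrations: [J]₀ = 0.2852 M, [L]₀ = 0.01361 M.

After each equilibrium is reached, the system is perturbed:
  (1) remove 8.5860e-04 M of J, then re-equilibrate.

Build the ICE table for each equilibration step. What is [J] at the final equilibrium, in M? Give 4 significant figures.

Q₀ = 0.1673 vs Keq = 2.6070e+04 ⇒ Q<K, forward
Step 1:
                   J          L
  I           0.2852    0.01361
  C          -0.2828     0.1414
  E         0.002438      0.155
  solve Keq expr → x = 0.1414; check Q = 2.6070e+04
Then remove 8.5860e-04 M of J.
Step 2:
                   J          L
  I          0.00158      0.155
  C       8.5523e-04 -4.2762e-04
  E         0.002435     0.1546
  solve Keq expr → x = -4.2762e-04; check Q = 2.6070e+04

[J]_eq = 0.002435 M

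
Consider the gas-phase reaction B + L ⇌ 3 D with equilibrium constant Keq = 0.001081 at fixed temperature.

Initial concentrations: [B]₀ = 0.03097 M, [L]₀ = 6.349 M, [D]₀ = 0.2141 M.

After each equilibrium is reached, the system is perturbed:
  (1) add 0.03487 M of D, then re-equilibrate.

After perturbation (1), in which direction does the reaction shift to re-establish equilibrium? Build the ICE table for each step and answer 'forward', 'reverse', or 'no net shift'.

Q₀ = 0.04991 vs Keq = 0.001081 ⇒ Q>K, reverse
Step 1:
                  B         L         D
  init      0.03097     6.349    0.2141
  Δ         0.04453   0.04453   -0.1336
  eq         0.0755     6.394   0.08051
  solve Keq expr → x = -0.04453; check Q = 0.001081
Then add 0.03487 M of D.
Step 2:
                  B         L         D
  init       0.0755     6.394    0.1154
  Δ         0.01043   0.01043  -0.03128
  eq        0.08593     6.404    0.0841
  solve Keq expr → x = -0.01043; check Q = 0.001081

Direction: reverse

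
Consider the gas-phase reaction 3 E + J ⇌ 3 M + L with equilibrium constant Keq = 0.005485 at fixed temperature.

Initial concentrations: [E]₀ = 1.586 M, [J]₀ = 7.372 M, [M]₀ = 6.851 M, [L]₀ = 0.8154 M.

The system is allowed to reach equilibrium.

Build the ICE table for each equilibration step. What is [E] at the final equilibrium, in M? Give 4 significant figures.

Q₀ = 8.915 vs Keq = 0.005485 ⇒ Q>K, reverse
Step 1:
                    E           J           M           L
  Initial       1.586       7.372       6.851      0.8154
  Change        2.356      0.7852      -2.356     -0.7852
  Equil         3.942       8.157       4.495     0.03016
  solve Keq expr → x = -0.7852; check Q = 0.005485

[E]_eq = 3.942 M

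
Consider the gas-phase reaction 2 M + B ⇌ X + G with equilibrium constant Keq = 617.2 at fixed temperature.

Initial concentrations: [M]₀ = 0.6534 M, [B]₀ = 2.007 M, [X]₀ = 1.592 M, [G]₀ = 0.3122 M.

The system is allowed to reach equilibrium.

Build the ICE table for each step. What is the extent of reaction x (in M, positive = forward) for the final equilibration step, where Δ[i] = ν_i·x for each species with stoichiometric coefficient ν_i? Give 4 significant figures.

x = 0.3099 M

Q₀ = 0.5801 vs Keq = 617.2 ⇒ Q<K, forward
Step 1:
                   M          B          X          G
  I           0.6534      2.007      1.592     0.3122
  C          -0.6198    -0.3099     0.3099     0.3099
  E          0.03361      1.697      1.902     0.6221
  solve Keq expr → x = 0.3099; check Q = 617.2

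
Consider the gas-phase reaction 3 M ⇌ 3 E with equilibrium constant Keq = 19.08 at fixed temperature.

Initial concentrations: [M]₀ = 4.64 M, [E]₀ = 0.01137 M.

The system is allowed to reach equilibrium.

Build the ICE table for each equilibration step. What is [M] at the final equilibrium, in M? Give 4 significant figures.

Q₀ = 1.4714e-08 vs Keq = 19.08 ⇒ Q<K, forward
Step 1:
                    M           E
  init           4.64     0.01137
  Δ            -3.373       3.373
  eq            1.267       3.385
  solve Keq expr → x = 1.124; check Q = 19.08

[M]_eq = 1.267 M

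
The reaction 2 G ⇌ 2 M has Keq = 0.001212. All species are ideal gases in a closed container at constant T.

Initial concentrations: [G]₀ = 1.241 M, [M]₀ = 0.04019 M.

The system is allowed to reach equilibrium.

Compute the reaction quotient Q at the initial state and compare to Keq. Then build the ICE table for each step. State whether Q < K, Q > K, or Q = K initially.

Q₀ = 0.001049; Q < K (proceeds forward)

Q₀ = 0.001049 vs Keq = 0.001212 ⇒ Q<K, forward
Step 1:
                  G         M
  Initial     1.241   0.04019
  Change  -0.002913  0.002913
  Equil       1.238    0.0431
  solve Keq expr → x = 0.001456; check Q = 0.001212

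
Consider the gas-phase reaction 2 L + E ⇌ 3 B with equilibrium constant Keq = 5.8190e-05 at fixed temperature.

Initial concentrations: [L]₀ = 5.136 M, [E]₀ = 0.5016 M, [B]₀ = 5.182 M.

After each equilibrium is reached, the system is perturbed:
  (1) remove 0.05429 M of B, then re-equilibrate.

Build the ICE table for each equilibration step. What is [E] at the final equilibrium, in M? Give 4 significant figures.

[E]_eq = 2.142 M

Q₀ = 10.52 vs Keq = 5.8190e-05 ⇒ Q>K, reverse
Step 1:
                    L           E           B
  init          5.136      0.5016       5.182
  Δ             3.316       1.658      -4.974
  eq            8.452        2.16      0.2078
  solve Keq expr → x = -1.658; check Q = 5.8190e-05
Then remove 0.05429 M of B.
Step 2:
                    L           E           B
  init          8.452        2.16      0.1535
  Δ          -0.03543    -0.01771     0.05314
  eq            8.417       2.142      0.2067
  solve Keq expr → x = 0.01771; check Q = 5.8190e-05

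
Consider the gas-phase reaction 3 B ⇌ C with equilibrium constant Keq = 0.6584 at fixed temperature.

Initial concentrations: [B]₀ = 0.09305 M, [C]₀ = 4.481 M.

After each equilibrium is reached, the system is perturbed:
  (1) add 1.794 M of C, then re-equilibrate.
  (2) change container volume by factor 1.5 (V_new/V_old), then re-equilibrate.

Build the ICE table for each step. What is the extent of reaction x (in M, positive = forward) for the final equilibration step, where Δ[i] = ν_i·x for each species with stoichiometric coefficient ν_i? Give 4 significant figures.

x = -0.1338 M

Q₀ = 5562 vs Keq = 0.6584 ⇒ Q>K, reverse
Step 1:
                   B          C
  init       0.09305      4.481
  Δ            1.718    -0.5725
  eq           1.811      3.908
  solve Keq expr → x = -0.5725; check Q = 0.6584
Then add 1.794 M of C.
Step 2:
                   B          C
  init         1.811      5.702
  Δ           0.2336   -0.07786
  eq           2.044      5.625
  solve Keq expr → x = -0.07786; check Q = 0.6584
Then change container volume by factor 1.5 (V_new/V_old).
Step 3:
                   B          C
  init         1.363       3.75
  Δ           0.4015    -0.1338
  eq           1.764      3.616
  solve Keq expr → x = -0.1338; check Q = 0.6584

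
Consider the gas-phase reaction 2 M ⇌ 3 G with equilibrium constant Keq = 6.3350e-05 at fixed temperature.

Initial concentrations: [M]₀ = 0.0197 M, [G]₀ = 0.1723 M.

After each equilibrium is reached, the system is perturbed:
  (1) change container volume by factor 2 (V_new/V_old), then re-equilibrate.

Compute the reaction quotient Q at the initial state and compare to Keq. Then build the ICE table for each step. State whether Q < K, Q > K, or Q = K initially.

Q₀ = 13.18; Q > K (proceeds reverse)

Q₀ = 13.18 vs Keq = 6.3350e-05 ⇒ Q>K, reverse
Step 1:
                  M         G
  I          0.0197    0.1723
  C          0.1081   -0.1622
  E          0.1278   0.01012
  solve Keq expr → x = -0.05406; check Q = 6.3350e-05
Then change container volume by factor 2 (V_new/V_old).
Step 2:
                  M         G
  I         0.06391  0.005058
  C       -8.3914e-04  0.001259
  E         0.06307  0.006316
  solve Keq expr → x = 4.1957e-04; check Q = 6.3350e-05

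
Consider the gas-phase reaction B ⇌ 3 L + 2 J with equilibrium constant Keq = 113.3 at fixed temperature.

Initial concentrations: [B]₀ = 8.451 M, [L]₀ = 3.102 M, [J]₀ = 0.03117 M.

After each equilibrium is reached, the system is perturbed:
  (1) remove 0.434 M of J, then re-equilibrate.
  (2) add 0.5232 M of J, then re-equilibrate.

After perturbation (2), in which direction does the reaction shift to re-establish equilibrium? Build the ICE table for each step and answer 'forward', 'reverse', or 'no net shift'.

Direction: reverse

Q₀ = 0.003432 vs Keq = 113.3 ⇒ Q<K, forward
Step 1:
                  B         L         J
  Initial     8.451     3.102   0.03117
  Change    -0.9711     2.913     1.942
  Equil        7.48     6.015     1.973
  solve Keq expr → x = 0.9711; check Q = 113.3
Then remove 0.434 M of J.
Step 2:
                  B         L         J
  Initial      7.48     6.015     1.539
  Change    -0.1243     0.373    0.2487
  Equil       7.356     6.388     1.788
  solve Keq expr → x = 0.1243; check Q = 113.3
Then add 0.5232 M of J.
Step 3:
                  B         L         J
  Initial     7.356     6.388     2.311
  Change     0.1489   -0.4467   -0.2978
  Equil       7.504     5.942     2.013
  solve Keq expr → x = -0.1489; check Q = 113.3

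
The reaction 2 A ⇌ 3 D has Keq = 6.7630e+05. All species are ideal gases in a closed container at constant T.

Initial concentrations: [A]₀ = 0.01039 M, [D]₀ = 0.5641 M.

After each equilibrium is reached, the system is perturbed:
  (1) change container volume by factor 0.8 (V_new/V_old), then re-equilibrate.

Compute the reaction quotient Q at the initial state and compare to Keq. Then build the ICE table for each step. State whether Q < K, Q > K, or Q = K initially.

Q₀ = 1663 vs Keq = 6.7630e+05 ⇒ Q<K, forward
Step 1:
                  A         D
  Initial   0.01039    0.5641
  Change  -0.009854   0.01478
  Equil   5.3557e-04    0.5789
  solve Keq expr → x = 0.004927; check Q = 6.7630e+05
Then change container volume by factor 0.8 (V_new/V_old).
Step 2:
                  A         D
  Initial 6.6946e-04    0.7236
  Change  7.8836e-05 -1.1825e-04
  Equil   7.4830e-04    0.7235
  solve Keq expr → x = -3.9418e-05; check Q = 6.7630e+05

Q₀ = 1663; Q < K (proceeds forward)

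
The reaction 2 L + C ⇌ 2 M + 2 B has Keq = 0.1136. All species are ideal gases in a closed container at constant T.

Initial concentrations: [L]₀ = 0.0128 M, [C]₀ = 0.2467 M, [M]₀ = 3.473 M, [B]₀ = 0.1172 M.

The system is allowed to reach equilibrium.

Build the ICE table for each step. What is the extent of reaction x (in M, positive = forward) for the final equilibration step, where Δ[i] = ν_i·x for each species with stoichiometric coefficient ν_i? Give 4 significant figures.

x = -0.05521 M

Q₀ = 4099 vs Keq = 0.1136 ⇒ Q>K, reverse
Step 1:
                   L          C          M          B
  Initial     0.0128     0.2467      3.473     0.1172
  Change      0.1104    0.05521    -0.1104    -0.1104
  Equil       0.1232     0.3019      3.363   0.006786
  solve Keq expr → x = -0.05521; check Q = 0.1136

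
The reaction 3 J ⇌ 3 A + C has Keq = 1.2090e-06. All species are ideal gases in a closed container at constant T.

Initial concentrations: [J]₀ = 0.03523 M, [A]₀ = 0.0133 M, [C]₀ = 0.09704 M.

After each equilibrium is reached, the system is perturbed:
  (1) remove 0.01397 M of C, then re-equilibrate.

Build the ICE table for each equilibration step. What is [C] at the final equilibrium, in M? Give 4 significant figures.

Q₀ = 0.005221 vs Keq = 1.2090e-06 ⇒ Q>K, reverse
Step 1:
                  J         A         C
  init      0.03523    0.0133   0.09704
  Δ         0.01219  -0.01219 -0.004062
  eq        0.04742  0.001115   0.09298
  solve Keq expr → x = -0.004062; check Q = 1.2090e-06
Then remove 0.01397 M of C.
Step 2:
                  J         A         C
  init      0.04742  0.001115   0.07901
  Δ       -6.0579e-05 6.0579e-05 2.0193e-05
  eq        0.04735  0.001176   0.07903
  solve Keq expr → x = 2.0193e-05; check Q = 1.2090e-06

[C]_eq = 0.07903 M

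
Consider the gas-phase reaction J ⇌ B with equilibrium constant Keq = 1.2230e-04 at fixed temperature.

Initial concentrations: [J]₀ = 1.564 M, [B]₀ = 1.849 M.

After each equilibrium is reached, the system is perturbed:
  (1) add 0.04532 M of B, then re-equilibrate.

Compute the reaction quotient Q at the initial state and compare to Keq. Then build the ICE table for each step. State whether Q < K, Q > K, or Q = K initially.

Q₀ = 1.182 vs Keq = 1.2230e-04 ⇒ Q>K, reverse
Step 1:
                    J           B
  Initial       1.564       1.849
  Change        1.849      -1.849
  Equil         3.413  4.1736e-04
  solve Keq expr → x = -1.849; check Q = 1.2230e-04
Then add 0.04532 M of B.
Step 2:
                    J           B
  Initial       3.413     0.04574
  Change      0.04531    -0.04531
  Equil         3.458  4.2290e-04
  solve Keq expr → x = -0.04531; check Q = 1.2230e-04

Q₀ = 1.182; Q > K (proceeds reverse)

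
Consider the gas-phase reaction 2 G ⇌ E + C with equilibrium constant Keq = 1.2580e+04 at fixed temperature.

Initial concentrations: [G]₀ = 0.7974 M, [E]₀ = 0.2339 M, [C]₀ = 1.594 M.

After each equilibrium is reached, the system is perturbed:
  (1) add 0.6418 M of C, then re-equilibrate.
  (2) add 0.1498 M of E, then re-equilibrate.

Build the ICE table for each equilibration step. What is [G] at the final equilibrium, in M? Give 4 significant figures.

[G]_eq = 0.01273 M

Q₀ = 0.5864 vs Keq = 1.2580e+04 ⇒ Q<K, forward
Step 1:
                    G           E           C
  init         0.7974      0.2339       1.594
  Δ           -0.7874      0.3937      0.3937
  eq         0.009958      0.6276       1.988
  solve Keq expr → x = 0.3937; check Q = 1.2580e+04
Then add 0.6418 M of C.
Step 2:
                    G           E           C
  init       0.009958      0.6276        2.63
  Δ          0.001487 -7.4350e-04 -7.4350e-04
  eq          0.01145      0.6269       2.629
  solve Keq expr → x = -7.4350e-04; check Q = 1.2580e+04
Then add 0.1498 M of E.
Step 3:
                    G           E           C
  init        0.01145      0.7767       2.629
  Δ          0.001287 -6.4374e-04 -6.4374e-04
  eq          0.01273       0.776       2.628
  solve Keq expr → x = -6.4374e-04; check Q = 1.2580e+04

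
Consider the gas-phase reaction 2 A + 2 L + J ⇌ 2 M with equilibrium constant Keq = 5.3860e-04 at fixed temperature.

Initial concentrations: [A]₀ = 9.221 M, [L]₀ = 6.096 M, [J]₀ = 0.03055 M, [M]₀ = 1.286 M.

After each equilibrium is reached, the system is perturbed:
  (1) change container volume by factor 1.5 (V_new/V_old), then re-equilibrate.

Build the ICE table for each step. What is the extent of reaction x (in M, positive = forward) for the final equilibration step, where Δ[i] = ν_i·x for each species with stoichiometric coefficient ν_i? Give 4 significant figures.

Q₀ = 0.01713 vs Keq = 5.3860e-04 ⇒ Q>K, reverse
Step 1:
                  A         L         J         M
  init        9.221     6.096   0.03055     1.286
  Δ          0.4989    0.4989    0.2494   -0.4989
  eq           9.72     6.595      0.28    0.7871
  solve Keq expr → x = -0.2494; check Q = 5.3860e-04
Then change container volume by factor 1.5 (V_new/V_old).
Step 2:
                  A         L         J         M
  init         6.48     4.397    0.1867    0.5248
  Δ          0.1615    0.1615   0.08074   -0.1615
  eq          6.641     4.558    0.2674    0.3633
  solve Keq expr → x = -0.08074; check Q = 5.3860e-04

x = -0.08074 M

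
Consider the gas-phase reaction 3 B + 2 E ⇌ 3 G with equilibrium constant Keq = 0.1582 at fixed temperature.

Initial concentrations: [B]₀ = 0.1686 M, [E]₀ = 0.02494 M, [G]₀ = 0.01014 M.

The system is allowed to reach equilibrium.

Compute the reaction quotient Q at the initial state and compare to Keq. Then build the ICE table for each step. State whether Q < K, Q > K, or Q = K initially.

Q₀ = 0.3497 vs Keq = 0.1582 ⇒ Q>K, reverse
Step 1:
                    B           E           G
  Initial      0.1686     0.02494     0.01014
  Change     0.001988    0.001325   -0.001988
  Equil        0.1706     0.02627    0.008152
  solve Keq expr → x = -6.6262e-04; check Q = 0.1582

Q₀ = 0.3497; Q > K (proceeds reverse)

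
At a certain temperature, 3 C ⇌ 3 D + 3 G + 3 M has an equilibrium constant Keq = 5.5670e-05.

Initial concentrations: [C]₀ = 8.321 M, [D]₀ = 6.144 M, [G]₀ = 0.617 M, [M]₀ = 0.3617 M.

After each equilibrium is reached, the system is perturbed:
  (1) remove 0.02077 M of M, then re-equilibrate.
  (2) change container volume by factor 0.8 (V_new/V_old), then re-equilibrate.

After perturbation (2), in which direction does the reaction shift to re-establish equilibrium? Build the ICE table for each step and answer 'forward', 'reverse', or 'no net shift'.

Direction: reverse

Q₀ = 0.004474 vs Keq = 5.5670e-05 ⇒ Q>K, reverse
Step 1:
                    C           D           G           M
  Initial       8.321       6.144       0.617      0.3617
  Change       0.2222     -0.2222     -0.2222     -0.2222
  Equil         8.543       5.922      0.3948      0.1395
  solve Keq expr → x = -0.07406; check Q = 5.5670e-05
Then remove 0.02077 M of M.
Step 2:
                    C           D           G           M
  Initial       8.543       5.922      0.3948      0.1188
  Change     -0.01506     0.01506     0.01506     0.01506
  Equil         8.528       5.937      0.4099      0.1338
  solve Keq expr → x = 0.005022; check Q = 5.5670e-05
Then change container volume by factor 0.8 (V_new/V_old).
Step 3:
                    C           D           G           M
  Initial       10.66       7.421      0.5124      0.1673
  Change      0.04788    -0.04788    -0.04788    -0.04788
  Equil         10.71       7.373      0.4645      0.1194
  solve Keq expr → x = -0.01596; check Q = 5.5670e-05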